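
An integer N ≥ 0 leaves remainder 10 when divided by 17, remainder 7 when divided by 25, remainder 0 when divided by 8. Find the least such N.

From N ≡ 10 (mod 17) write N = 10 + 17t. Substituting into N ≡ 7 (mod 25) gives 17t ≡ 22 (mod 25), and since 17⁻¹ ≡ 3 (mod 25), t ≡ 16. Hence N ≡ 10 + 17·16 = 282 (mod 425).
From N ≡ 282 (mod 425) write N = 282 + 425t. Substituting into N ≡ 0 (mod 8) gives 425t ≡ 6 (mod 8), and since 1⁻¹ ≡ 1 (mod 8), t ≡ 6. Hence N ≡ 282 + 425·6 = 2832 (mod 3400).

2832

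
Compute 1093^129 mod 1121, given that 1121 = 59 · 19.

620

Mod 59: 1093 ≡ 31; by Fermat, exponent reduces to 129 mod 58 = 13; 31^13 ≡ 30 (mod 59).
Mod 19: 1093 ≡ 10; by Fermat, exponent reduces to 129 mod 18 = 3; 10^3 ≡ 12 (mod 19).
Combine by CRT: x ≡ 30 (mod 59), x ≡ 12 (mod 19) ⇒ x ≡ 620 (mod 1121).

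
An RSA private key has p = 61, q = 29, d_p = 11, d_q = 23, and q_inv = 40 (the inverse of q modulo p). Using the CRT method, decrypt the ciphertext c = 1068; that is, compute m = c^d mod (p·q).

m₁ = c^(d_p) mod p: c ≡ 31 (mod 61), and 31^11 mod 61 = 7.
m₂ = c^(d_q) mod q: c ≡ 24 (mod 29), and 24^23 mod 29 = 25.
h = q_inv·(m₁ − m₂) mod p = 40·(7 − 25) mod 61 = 12.
m = m₂ + h·q = 25 + 12·29 = 373.

373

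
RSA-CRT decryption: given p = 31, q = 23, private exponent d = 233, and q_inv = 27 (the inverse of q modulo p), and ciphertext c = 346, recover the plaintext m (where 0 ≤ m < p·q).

d_p = d mod (p−1) = 233 mod 30 = 23; d_q = d mod (q−1) = 13.
m₁ = c^(d_p) mod p: c ≡ 5 (mod 31), and 5^23 mod 31 = 25.
m₂ = c^(d_q) mod q: c ≡ 1 (mod 23), and 1^13 mod 23 = 1.
h = q_inv·(m₁ − m₂) mod p = 27·(25 − 1) mod 31 = 28.
m = m₂ + h·q = 1 + 28·23 = 645.

645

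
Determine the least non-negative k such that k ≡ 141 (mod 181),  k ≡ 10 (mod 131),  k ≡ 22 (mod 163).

From k ≡ 141 (mod 181) write k = 141 + 181t. Substituting into k ≡ 10 (mod 131) gives 181t ≡ 0 (mod 131), and since 50⁻¹ ≡ 76 (mod 131), t ≡ 0. Hence k ≡ 141 + 181·0 = 141 (mod 23711).
From k ≡ 141 (mod 23711) write k = 141 + 23711t. Substituting into k ≡ 22 (mod 163) gives 23711t ≡ 44 (mod 163), and since 76⁻¹ ≡ 148 (mod 163), t ≡ 155. Hence k ≡ 141 + 23711·155 = 3675346 (mod 3864893).

3675346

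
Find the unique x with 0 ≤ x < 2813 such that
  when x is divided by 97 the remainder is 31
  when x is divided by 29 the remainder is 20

2456

Combine the congruences pairwise.
From x ≡ 31 (mod 97) write x = 31 + 97t. Substituting into x ≡ 20 (mod 29) gives 97t ≡ 18 (mod 29), and since 10⁻¹ ≡ 3 (mod 29), t ≡ 25. Hence x ≡ 31 + 97·25 = 2456 (mod 2813).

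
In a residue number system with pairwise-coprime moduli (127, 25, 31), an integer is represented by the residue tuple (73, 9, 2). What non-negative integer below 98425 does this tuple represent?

62684

Combine the congruences pairwise.
From x ≡ 73 (mod 127) write x = 73 + 127t. Substituting into x ≡ 9 (mod 25) gives 127t ≡ 11 (mod 25), and since 2⁻¹ ≡ 13 (mod 25), t ≡ 18. Hence x ≡ 73 + 127·18 = 2359 (mod 3175).
From x ≡ 2359 (mod 3175) write x = 2359 + 3175t. Substituting into x ≡ 2 (mod 31) gives 3175t ≡ 30 (mod 31), and since 13⁻¹ ≡ 12 (mod 31), t ≡ 19. Hence x ≡ 2359 + 3175·19 = 62684 (mod 98425).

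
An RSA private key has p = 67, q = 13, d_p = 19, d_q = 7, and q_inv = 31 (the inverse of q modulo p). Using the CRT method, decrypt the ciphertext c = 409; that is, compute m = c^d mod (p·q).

280

m₁ = c^(d_p) mod p: c ≡ 7 (mod 67), and 7^19 mod 67 = 12.
m₂ = c^(d_q) mod q: c ≡ 6 (mod 13), and 6^7 mod 13 = 7.
h = q_inv·(m₁ − m₂) mod p = 31·(12 − 7) mod 67 = 21.
m = m₂ + h·q = 7 + 21·13 = 280.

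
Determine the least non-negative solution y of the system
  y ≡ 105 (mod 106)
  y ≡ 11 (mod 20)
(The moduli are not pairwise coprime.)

gcd(106, 20) = 2 and 2 | (11 − 105), so the pair is consistent; merging gives y ≡ 211 (mod 1060), where 1060 = lcm(106, 20).
The solution is unique modulo lcm(106, 20) = 1060.

211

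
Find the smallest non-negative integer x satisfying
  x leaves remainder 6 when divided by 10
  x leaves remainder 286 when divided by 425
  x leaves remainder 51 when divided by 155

1136

gcd(10, 425) = 5 and 5 | (286 − 6), so the pair is consistent; merging gives x ≡ 286 (mod 850), where 850 = lcm(10, 425).
gcd(850, 155) = 5 and 5 | (51 − 286), so the pair is consistent; merging gives x ≡ 1136 (mod 26350), where 26350 = lcm(850, 155).
The solution is unique modulo lcm(10, 425, 155) = 26350.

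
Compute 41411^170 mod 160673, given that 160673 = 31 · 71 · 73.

Mod 31: 41411 ≡ 26; by Fermat, exponent reduces to 170 mod 30 = 20; 26^20 ≡ 25 (mod 31).
Mod 71: 41411 ≡ 18; by Fermat, exponent reduces to 170 mod 70 = 30; 18^30 ≡ 30 (mod 71).
Mod 73: 41411 ≡ 20; by Fermat, exponent reduces to 170 mod 72 = 26; 20^26 ≡ 50 (mod 73).
Combine by CRT: x ≡ 25 (mod 31), x ≡ 30 (mod 71), x ≡ 50 (mod 73) ⇒ x ≡ 45967 (mod 160673).

45967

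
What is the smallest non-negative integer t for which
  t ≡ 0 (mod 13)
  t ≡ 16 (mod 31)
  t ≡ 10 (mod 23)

The moduli are pairwise coprime; N = 13·31·23 = 9269.
N/13 = 713; 713 ≡ 11 (mod 13); 11·6 ≡ 1, so inverse 6.
N/31 = 299; 299 ≡ 20 (mod 31); 20·14 ≡ 1, so inverse 14.
N/23 = 403; 403 ≡ 12 (mod 23); 12·2 ≡ 1, so inverse 2.
t ≡ 0·713·6 + 16·299·14 + 10·403·2 = 75036.
75036 mod 9269 = 884.

884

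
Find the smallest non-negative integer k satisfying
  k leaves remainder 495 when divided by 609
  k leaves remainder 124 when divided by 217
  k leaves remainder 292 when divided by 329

820818

gcd(609, 217) = 7 and 7 | (124 − 495), so the pair is consistent; merging gives k ≡ 9021 (mod 18879), where 18879 = lcm(609, 217).
gcd(18879, 329) = 7 and 7 | (292 − 9021), so the pair is consistent; merging gives k ≡ 820818 (mod 887313), where 887313 = lcm(18879, 329).
The solution is unique modulo lcm(609, 217, 329) = 887313.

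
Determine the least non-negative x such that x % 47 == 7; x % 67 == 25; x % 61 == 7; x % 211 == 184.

9902625

The moduli are pairwise coprime; N = 47·67·61·211 = 40530779.
N/47 = 862357; 862357 ≡ 1 (mod 47), inverse 1.
N/67 = 604937; 604937 ≡ 61 (mod 67); 61·11 ≡ 1, so inverse 11.
N/61 = 664439; 664439 ≡ 27 (mod 61); 27·52 ≡ 1, so inverse 52.
N/211 = 192089; 192089 ≡ 79 (mod 211); 79·203 ≡ 1, so inverse 203.
x ≡ 7·862357·1 + 25·604937·11 + 7·664439·52 + 184·192089·203 = 7589158298.
7589158298 mod 40530779 = 9902625.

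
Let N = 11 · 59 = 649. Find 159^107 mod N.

Mod 11: 159 ≡ 5; by Fermat, exponent reduces to 107 mod 10 = 7; 5^7 ≡ 3 (mod 11).
Mod 59: 159 ≡ 41; by Fermat, exponent reduces to 107 mod 58 = 49; 41^49 ≡ 45 (mod 59).
Combine by CRT: x ≡ 3 (mod 11), x ≡ 45 (mod 59) ⇒ x ≡ 399 (mod 649).

399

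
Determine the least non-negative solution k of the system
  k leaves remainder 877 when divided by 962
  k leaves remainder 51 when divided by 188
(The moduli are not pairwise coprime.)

Combine the congruences pairwise.
gcd(962, 188) = 2 and 2 | (51 − 877), so the pair is consistent; merging gives k ≡ 63407 (mod 90428), where 90428 = lcm(962, 188).
The solution is unique modulo lcm(962, 188) = 90428.

63407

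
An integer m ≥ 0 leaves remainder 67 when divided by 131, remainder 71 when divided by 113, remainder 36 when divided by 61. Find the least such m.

541228

Combine the congruences pairwise.
From m ≡ 67 (mod 131) write m = 67 + 131t. Substituting into m ≡ 71 (mod 113) gives 131t ≡ 4 (mod 113), and since 18⁻¹ ≡ 44 (mod 113), t ≡ 63. Hence m ≡ 67 + 131·63 = 8320 (mod 14803).
From m ≡ 8320 (mod 14803) write m = 8320 + 14803t. Substituting into m ≡ 36 (mod 61) gives 14803t ≡ 12 (mod 61), and since 41⁻¹ ≡ 3 (mod 61), t ≡ 36. Hence m ≡ 8320 + 14803·36 = 541228 (mod 902983).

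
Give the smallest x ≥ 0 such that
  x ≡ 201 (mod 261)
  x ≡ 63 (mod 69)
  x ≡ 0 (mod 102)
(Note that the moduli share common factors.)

162282

gcd(261, 69) = 3 and 3 | (63 − 201), so the pair is consistent; merging gives x ≡ 201 (mod 6003), where 6003 = lcm(261, 69).
gcd(6003, 102) = 3 and 3 | (0 − 201), so the pair is consistent; merging gives x ≡ 162282 (mod 204102), where 204102 = lcm(6003, 102).
The solution is unique modulo lcm(261, 69, 102) = 204102.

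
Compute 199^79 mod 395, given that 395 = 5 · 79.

Mod 5: 199 ≡ 4; by Fermat, exponent reduces to 79 mod 4 = 3; 4^3 ≡ 4 (mod 5).
Mod 79: 199 ≡ 41; by Fermat, exponent reduces to 79 mod 78 = 1; 41^1 ≡ 41 (mod 79).
Combine by CRT: x ≡ 4 (mod 5), x ≡ 41 (mod 79) ⇒ x ≡ 199 (mod 395).

199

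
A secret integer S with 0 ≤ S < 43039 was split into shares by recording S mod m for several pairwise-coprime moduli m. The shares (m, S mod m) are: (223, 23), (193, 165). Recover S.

38379

From S ≡ 23 (mod 223) write S = 23 + 223t. Substituting into S ≡ 165 (mod 193) gives 223t ≡ 142 (mod 193), and since 30⁻¹ ≡ 148 (mod 193), t ≡ 172. Hence S ≡ 23 + 223·172 = 38379 (mod 43039).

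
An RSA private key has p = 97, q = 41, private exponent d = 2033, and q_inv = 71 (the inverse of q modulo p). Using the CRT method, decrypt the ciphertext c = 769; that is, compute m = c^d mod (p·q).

1009

d_p = d mod (p−1) = 2033 mod 96 = 17; d_q = d mod (q−1) = 33.
m₁ = c^(d_p) mod p: c ≡ 90 (mod 97), and 90^17 mod 97 = 39.
m₂ = c^(d_q) mod q: c ≡ 31 (mod 41), and 31^33 mod 41 = 25.
h = q_inv·(m₁ − m₂) mod p = 71·(39 − 25) mod 97 = 24.
m = m₂ + h·q = 25 + 24·41 = 1009.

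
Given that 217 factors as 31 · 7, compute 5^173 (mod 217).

Mod 31: 5 ≡ 5; by Fermat, exponent reduces to 173 mod 30 = 23; 5^23 ≡ 25 (mod 31).
Mod 7: 5 ≡ 5; by Fermat, exponent reduces to 173 mod 6 = 5; 5^5 ≡ 3 (mod 7).
Combine by CRT: x ≡ 25 (mod 31), x ≡ 3 (mod 7) ⇒ x ≡ 87 (mod 217).

87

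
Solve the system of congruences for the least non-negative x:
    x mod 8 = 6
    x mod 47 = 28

310

From x ≡ 6 (mod 8) write x = 6 + 8t. Substituting into x ≡ 28 (mod 47) gives 8t ≡ 22 (mod 47), and since 8⁻¹ ≡ 6 (mod 47), t ≡ 38. Hence x ≡ 6 + 8·38 = 310 (mod 376).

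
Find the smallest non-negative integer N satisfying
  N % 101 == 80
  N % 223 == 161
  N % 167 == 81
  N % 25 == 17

The moduli are pairwise coprime; M = 101·223·167·25 = 94033525.
M/101 = 931025; 931025 ≡ 7 (mod 101); 7·29 ≡ 1, so inverse 29.
M/223 = 421675; 421675 ≡ 205 (mod 223); 205·161 ≡ 1, so inverse 161.
M/167 = 563075; 563075 ≡ 118 (mod 167); 118·92 ≡ 1, so inverse 92.
M/25 = 3761341; 3761341 ≡ 16 (mod 25); 16·11 ≡ 1, so inverse 11.
N ≡ 80·931025·29 + 161·421675·161 + 81·563075·92 + 17·3761341·11 = 17989621342.
17989621342 mod 94033525 = 29218067.

29218067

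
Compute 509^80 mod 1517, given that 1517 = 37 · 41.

Mod 37: 509 ≡ 28; by Fermat, exponent reduces to 80 mod 36 = 8; 28^8 ≡ 33 (mod 37).
Mod 41: 509 ≡ 17; since 40 | 80, by Fermat 17^80 ≡ 1 (mod 41).
Combine by CRT: x ≡ 33 (mod 37), x ≡ 1 (mod 41) ⇒ x ≡ 329 (mod 1517).

329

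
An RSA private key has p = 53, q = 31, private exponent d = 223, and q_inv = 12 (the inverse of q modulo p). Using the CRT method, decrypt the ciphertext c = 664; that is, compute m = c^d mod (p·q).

d_p = d mod (p−1) = 223 mod 52 = 15; d_q = d mod (q−1) = 13.
m₁ = c^(d_p) mod p: c ≡ 28 (mod 53), and 28^15 mod 53 = 42.
m₂ = c^(d_q) mod q: c ≡ 13 (mod 31), and 13^13 mod 31 = 11.
h = q_inv·(m₁ − m₂) mod p = 12·(42 − 11) mod 53 = 1.
m = m₂ + h·q = 11 + 1·31 = 42.

42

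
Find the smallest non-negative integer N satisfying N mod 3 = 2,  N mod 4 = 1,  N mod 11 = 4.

125

The moduli are pairwise coprime; M = 3·4·11 = 132.
M/3 = 44; 44 ≡ 2 (mod 3); 2·2 ≡ 1, so inverse 2.
M/4 = 33; 33 ≡ 1 (mod 4), inverse 1.
M/11 = 12; 12 ≡ 1 (mod 11), inverse 1.
N ≡ 2·44·2 + 1·33·1 + 4·12·1 = 257.
257 mod 132 = 125.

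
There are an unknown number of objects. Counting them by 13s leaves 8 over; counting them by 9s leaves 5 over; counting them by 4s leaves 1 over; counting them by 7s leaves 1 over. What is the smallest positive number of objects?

From N ≡ 8 (mod 13) write N = 8 + 13t. Substituting into N ≡ 5 (mod 9) gives 13t ≡ 6 (mod 9), and since 4⁻¹ ≡ 7 (mod 9), t ≡ 6. Hence N ≡ 8 + 13·6 = 86 (mod 117).
From N ≡ 86 (mod 117) write N = 86 + 117t. Substituting into N ≡ 1 (mod 4) gives 117t ≡ 3 (mod 4), and since 1⁻¹ ≡ 1 (mod 4), t ≡ 3. Hence N ≡ 86 + 117·3 = 437 (mod 468).
From N ≡ 437 (mod 468) write N = 437 + 468t. Substituting into N ≡ 1 (mod 7) gives 468t ≡ 5 (mod 7), and since 6⁻¹ ≡ 6 (mod 7), t ≡ 2. Hence N ≡ 437 + 468·2 = 1373 (mod 3276).

1373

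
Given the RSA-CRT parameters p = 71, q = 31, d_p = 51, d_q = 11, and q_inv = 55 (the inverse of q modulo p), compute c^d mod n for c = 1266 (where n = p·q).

m₁ = c^(d_p) mod p: c ≡ 59 (mod 71), and 59^51 mod 71 = 28.
m₂ = c^(d_q) mod q: c ≡ 26 (mod 31), and 26^11 mod 31 = 6.
h = q_inv·(m₁ − m₂) mod p = 55·(28 − 6) mod 71 = 3.
m = m₂ + h·q = 6 + 3·31 = 99.

99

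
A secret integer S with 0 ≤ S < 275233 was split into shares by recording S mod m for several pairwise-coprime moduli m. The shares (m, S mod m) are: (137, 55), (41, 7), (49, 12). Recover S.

From S ≡ 55 (mod 137) write S = 55 + 137t. Substituting into S ≡ 7 (mod 41) gives 137t ≡ 34 (mod 41), and since 14⁻¹ ≡ 3 (mod 41), t ≡ 20. Hence S ≡ 55 + 137·20 = 2795 (mod 5617).
From S ≡ 2795 (mod 5617) write S = 2795 + 5617t. Substituting into S ≡ 12 (mod 49) gives 5617t ≡ 10 (mod 49), and since 31⁻¹ ≡ 19 (mod 49), t ≡ 43. Hence S ≡ 2795 + 5617·43 = 244326 (mod 275233).

244326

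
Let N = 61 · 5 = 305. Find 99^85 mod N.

Mod 61: 99 ≡ 38; by Fermat, exponent reduces to 85 mod 60 = 25; 38^25 ≡ 11 (mod 61).
Mod 5: 99 ≡ 4; by Fermat, exponent reduces to 85 mod 4 = 1; 4^1 ≡ 4 (mod 5).
Combine by CRT: x ≡ 11 (mod 61), x ≡ 4 (mod 5) ⇒ x ≡ 194 (mod 305).

194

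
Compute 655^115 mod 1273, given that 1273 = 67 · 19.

Mod 67: 655 ≡ 52; by Fermat, exponent reduces to 115 mod 66 = 49; 52^49 ≡ 3 (mod 67).
Mod 19: 655 ≡ 9; by Fermat, exponent reduces to 115 mod 18 = 7; 9^7 ≡ 4 (mod 19).
Combine by CRT: x ≡ 3 (mod 67), x ≡ 4 (mod 19) ⇒ x ≡ 137 (mod 1273).

137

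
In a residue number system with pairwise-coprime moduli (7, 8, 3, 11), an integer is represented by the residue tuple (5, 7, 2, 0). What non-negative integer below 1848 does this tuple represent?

From x ≡ 5 (mod 7) write x = 5 + 7t. Substituting into x ≡ 7 (mod 8) gives 7t ≡ 2 (mod 8), and since 7⁻¹ ≡ 7 (mod 8), t ≡ 6. Hence x ≡ 5 + 7·6 = 47 (mod 56).
From x ≡ 47 (mod 56) write x = 47 + 56t. Substituting into x ≡ 2 (mod 3) gives 56t ≡ 0 (mod 3), and since 2⁻¹ ≡ 2 (mod 3), t ≡ 0. Hence x ≡ 47 + 56·0 = 47 (mod 168).
From x ≡ 47 (mod 168) write x = 47 + 168t. Substituting into x ≡ 0 (mod 11) gives 168t ≡ 8 (mod 11), and since 3⁻¹ ≡ 4 (mod 11), t ≡ 10. Hence x ≡ 47 + 168·10 = 1727 (mod 1848).

1727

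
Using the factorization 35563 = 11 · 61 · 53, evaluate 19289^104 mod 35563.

2121

Mod 11: 19289 ≡ 6; by Fermat, exponent reduces to 104 mod 10 = 4; 6^4 ≡ 9 (mod 11).
Mod 61: 19289 ≡ 13; by Fermat, exponent reduces to 104 mod 60 = 44; 13^44 ≡ 47 (mod 61).
Mod 53: 19289 ≡ 50; since 52 | 104, by Fermat 50^104 ≡ 1 (mod 53).
Combine by CRT: x ≡ 9 (mod 11), x ≡ 47 (mod 61), x ≡ 1 (mod 53) ⇒ x ≡ 2121 (mod 35563).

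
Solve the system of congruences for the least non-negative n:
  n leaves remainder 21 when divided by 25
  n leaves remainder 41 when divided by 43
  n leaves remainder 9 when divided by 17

13371

The moduli are pairwise coprime; M = 25·43·17 = 18275.
M/25 = 731; 731 ≡ 6 (mod 25); 6·21 ≡ 1, so inverse 21.
M/43 = 425; 425 ≡ 38 (mod 43); 38·17 ≡ 1, so inverse 17.
M/17 = 1075; 1075 ≡ 4 (mod 17); 4·13 ≡ 1, so inverse 13.
n ≡ 21·731·21 + 41·425·17 + 9·1075·13 = 744371.
744371 mod 18275 = 13371.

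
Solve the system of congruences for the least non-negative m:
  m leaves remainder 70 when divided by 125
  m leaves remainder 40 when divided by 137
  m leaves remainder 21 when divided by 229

2594820

From m ≡ 70 (mod 125) write m = 70 + 125t. Substituting into m ≡ 40 (mod 137) gives 125t ≡ 107 (mod 137), and since 125⁻¹ ≡ 57 (mod 137), t ≡ 71. Hence m ≡ 70 + 125·71 = 8945 (mod 17125).
From m ≡ 8945 (mod 17125) write m = 8945 + 17125t. Substituting into m ≡ 21 (mod 229) gives 17125t ≡ 7 (mod 229), and since 179⁻¹ ≡ 87 (mod 229), t ≡ 151. Hence m ≡ 8945 + 17125·151 = 2594820 (mod 3921625).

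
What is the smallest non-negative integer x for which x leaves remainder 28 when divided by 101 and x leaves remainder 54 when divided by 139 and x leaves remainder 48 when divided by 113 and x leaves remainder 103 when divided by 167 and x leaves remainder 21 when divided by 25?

1359451746

The moduli are pairwise coprime; N = 101·139·113·167·25 = 6623249225.
N/101 = 65576725; 65576725 ≡ 51 (mod 101); 51·2 ≡ 1, so inverse 2.
N/139 = 47649275; 47649275 ≡ 75 (mod 139); 75·76 ≡ 1, so inverse 76.
N/113 = 58612825; 58612825 ≡ 64 (mod 113); 64·83 ≡ 1, so inverse 83.
N/167 = 39660175; 39660175 ≡ 13 (mod 167); 13·90 ≡ 1, so inverse 90.
N/25 = 264929969; 264929969 ≡ 19 (mod 25); 19·4 ≡ 1, so inverse 4.
x ≡ 28·65576725·2 + 54·47649275·76 + 48·58612825·83 + 103·39660175·90 + 21·264929969·4 = 822642355646.
822642355646 mod 6623249225 = 1359451746.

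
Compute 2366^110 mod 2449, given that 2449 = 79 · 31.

1947

Mod 79: 2366 ≡ 75; by Fermat, exponent reduces to 110 mod 78 = 32; 75^32 ≡ 51 (mod 79).
Mod 31: 2366 ≡ 10; by Fermat, exponent reduces to 110 mod 30 = 20; 10^20 ≡ 25 (mod 31).
Combine by CRT: x ≡ 51 (mod 79), x ≡ 25 (mod 31) ⇒ x ≡ 1947 (mod 2449).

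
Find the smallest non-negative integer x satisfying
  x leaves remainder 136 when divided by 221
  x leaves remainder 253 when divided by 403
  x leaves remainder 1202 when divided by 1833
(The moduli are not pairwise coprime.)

631754

gcd(221, 403) = 13 and 13 | (253 − 136), so the pair is consistent; merging gives x ≡ 1462 (mod 6851), where 6851 = lcm(221, 403).
gcd(6851, 1833) = 13 and 13 | (1202 − 1462), so the pair is consistent; merging gives x ≡ 631754 (mod 965991), where 965991 = lcm(6851, 1833).
The solution is unique modulo lcm(221, 403, 1833) = 965991.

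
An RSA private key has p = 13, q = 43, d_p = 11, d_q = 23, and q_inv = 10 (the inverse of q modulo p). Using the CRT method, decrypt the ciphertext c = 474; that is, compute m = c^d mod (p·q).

m₁ = c^(d_p) mod p: c ≡ 6 (mod 13), and 6^11 mod 13 = 11.
m₂ = c^(d_q) mod q: c ≡ 1 (mod 43), and 1^23 mod 43 = 1.
h = q_inv·(m₁ − m₂) mod p = 10·(11 − 1) mod 13 = 9.
m = m₂ + h·q = 1 + 9·43 = 388.

388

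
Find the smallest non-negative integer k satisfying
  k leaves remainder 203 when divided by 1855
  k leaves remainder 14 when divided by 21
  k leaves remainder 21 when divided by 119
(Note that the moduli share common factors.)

Combine the congruences pairwise.
gcd(1855, 21) = 7 and 7 | (14 − 203), so the pair is consistent; merging gives k ≡ 203 (mod 5565), where 5565 = lcm(1855, 21).
gcd(5565, 119) = 7 and 7 | (21 − 203), so the pair is consistent; merging gives k ≡ 83678 (mod 94605), where 94605 = lcm(5565, 119).
The solution is unique modulo lcm(1855, 21, 119) = 94605.

83678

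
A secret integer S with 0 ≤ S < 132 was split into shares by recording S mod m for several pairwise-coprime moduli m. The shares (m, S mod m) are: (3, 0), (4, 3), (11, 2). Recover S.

From S ≡ 0 (mod 3) write S = 0 + 3t. Substituting into S ≡ 3 (mod 4) gives 3t ≡ 3 (mod 4), and since 3⁻¹ ≡ 3 (mod 4), t ≡ 1. Hence S ≡ 0 + 3·1 = 3 (mod 12).
From S ≡ 3 (mod 12) write S = 3 + 12t. Substituting into S ≡ 2 (mod 11) gives 12t ≡ 10 (mod 11), and since 1⁻¹ ≡ 1 (mod 11), t ≡ 10. Hence S ≡ 3 + 12·10 = 123 (mod 132).

123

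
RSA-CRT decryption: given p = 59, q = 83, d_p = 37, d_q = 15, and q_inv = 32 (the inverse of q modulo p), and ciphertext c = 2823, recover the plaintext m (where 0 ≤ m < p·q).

m₁ = c^(d_p) mod p: c ≡ 50 (mod 59), and 50^37 mod 59 = 33.
m₂ = c^(d_q) mod q: c ≡ 1 (mod 83), and 1^15 mod 83 = 1.
h = q_inv·(m₁ − m₂) mod p = 32·(33 − 1) mod 59 = 21.
m = m₂ + h·q = 1 + 21·83 = 1744.

1744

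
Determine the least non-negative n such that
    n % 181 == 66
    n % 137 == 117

14365

From n ≡ 66 (mod 181) write n = 66 + 181t. Substituting into n ≡ 117 (mod 137) gives 181t ≡ 51 (mod 137), and since 44⁻¹ ≡ 109 (mod 137), t ≡ 79. Hence n ≡ 66 + 181·79 = 14365 (mod 24797).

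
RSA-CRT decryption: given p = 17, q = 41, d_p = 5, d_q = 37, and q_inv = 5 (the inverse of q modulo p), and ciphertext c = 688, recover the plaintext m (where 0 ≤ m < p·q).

m₁ = c^(d_p) mod p: c ≡ 8 (mod 17), and 8^5 mod 17 = 9.
m₂ = c^(d_q) mod q: c ≡ 32 (mod 41), and 32^37 mod 41 = 32.
h = q_inv·(m₁ − m₂) mod p = 5·(9 − 32) mod 17 = 4.
m = m₂ + h·q = 32 + 4·41 = 196.

196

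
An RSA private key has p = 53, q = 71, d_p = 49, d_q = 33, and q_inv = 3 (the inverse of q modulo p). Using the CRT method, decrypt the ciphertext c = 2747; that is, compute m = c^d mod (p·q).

1480

m₁ = c^(d_p) mod p: c ≡ 44 (mod 53), and 44^49 mod 53 = 49.
m₂ = c^(d_q) mod q: c ≡ 49 (mod 71), and 49^33 mod 71 = 60.
h = q_inv·(m₁ − m₂) mod p = 3·(49 − 60) mod 53 = 20.
m = m₂ + h·q = 60 + 20·71 = 1480.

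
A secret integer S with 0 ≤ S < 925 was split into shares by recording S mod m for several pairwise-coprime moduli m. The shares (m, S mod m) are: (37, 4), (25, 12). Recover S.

From S ≡ 4 (mod 37) write S = 4 + 37t. Substituting into S ≡ 12 (mod 25) gives 37t ≡ 8 (mod 25), and since 12⁻¹ ≡ 23 (mod 25), t ≡ 9. Hence S ≡ 4 + 37·9 = 337 (mod 925).

337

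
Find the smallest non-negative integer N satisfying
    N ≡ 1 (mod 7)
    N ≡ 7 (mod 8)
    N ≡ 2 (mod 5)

Combine the congruences pairwise.
From N ≡ 1 (mod 7) write N = 1 + 7t. Substituting into N ≡ 7 (mod 8) gives 7t ≡ 6 (mod 8), and since 7⁻¹ ≡ 7 (mod 8), t ≡ 2. Hence N ≡ 1 + 7·2 = 15 (mod 56).
From N ≡ 15 (mod 56) write N = 15 + 56t. Substituting into N ≡ 2 (mod 5) gives 56t ≡ 2 (mod 5), and since 1⁻¹ ≡ 1 (mod 5), t ≡ 2. Hence N ≡ 15 + 56·2 = 127 (mod 280).

127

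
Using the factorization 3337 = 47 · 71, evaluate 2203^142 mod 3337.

3270

Mod 47: 2203 ≡ 41; by Fermat, exponent reduces to 142 mod 46 = 4; 41^4 ≡ 27 (mod 47).
Mod 71: 2203 ≡ 2; by Fermat, exponent reduces to 142 mod 70 = 2; 2^2 ≡ 4 (mod 71).
Combine by CRT: x ≡ 27 (mod 47), x ≡ 4 (mod 71) ⇒ x ≡ 3270 (mod 3337).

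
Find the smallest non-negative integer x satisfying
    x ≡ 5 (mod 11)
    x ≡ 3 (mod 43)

390

From x ≡ 5 (mod 11) write x = 5 + 11t. Substituting into x ≡ 3 (mod 43) gives 11t ≡ 41 (mod 43), and since 11⁻¹ ≡ 4 (mod 43), t ≡ 35. Hence x ≡ 5 + 11·35 = 390 (mod 473).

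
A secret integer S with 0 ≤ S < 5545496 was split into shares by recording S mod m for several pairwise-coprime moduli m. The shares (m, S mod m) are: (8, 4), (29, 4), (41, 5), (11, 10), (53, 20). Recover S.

3214364

From S ≡ 4 (mod 8) write S = 4 + 8t. Substituting into S ≡ 4 (mod 29) gives 8t ≡ 0 (mod 29), and since 8⁻¹ ≡ 11 (mod 29), t ≡ 0. Hence S ≡ 4 + 8·0 = 4 (mod 232).
From S ≡ 4 (mod 232) write S = 4 + 232t. Substituting into S ≡ 5 (mod 41) gives 232t ≡ 1 (mod 41), and since 27⁻¹ ≡ 38 (mod 41), t ≡ 38. Hence S ≡ 4 + 232·38 = 8820 (mod 9512).
From S ≡ 8820 (mod 9512) write S = 8820 + 9512t. Substituting into S ≡ 10 (mod 11) gives 9512t ≡ 1 (mod 11), and since 8⁻¹ ≡ 7 (mod 11), t ≡ 7. Hence S ≡ 8820 + 9512·7 = 75404 (mod 104632).
From S ≡ 75404 (mod 104632) write S = 75404 + 104632t. Substituting into S ≡ 20 (mod 53) gives 104632t ≡ 35 (mod 53), and since 10⁻¹ ≡ 16 (mod 53), t ≡ 30. Hence S ≡ 75404 + 104632·30 = 3214364 (mod 5545496).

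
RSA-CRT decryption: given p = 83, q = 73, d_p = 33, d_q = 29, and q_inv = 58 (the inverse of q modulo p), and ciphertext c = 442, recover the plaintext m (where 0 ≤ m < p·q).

2206

m₁ = c^(d_p) mod p: c ≡ 27 (mod 83), and 27^33 mod 83 = 48.
m₂ = c^(d_q) mod q: c ≡ 4 (mod 73), and 4^29 mod 73 = 16.
h = q_inv·(m₁ − m₂) mod p = 58·(48 − 16) mod 83 = 30.
m = m₂ + h·q = 16 + 30·73 = 2206.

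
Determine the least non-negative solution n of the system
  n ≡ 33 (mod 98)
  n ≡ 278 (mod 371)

2875

gcd(98, 371) = 7 and 7 | (278 − 33), so the pair is consistent; merging gives n ≡ 2875 (mod 5194), where 5194 = lcm(98, 371).
The solution is unique modulo lcm(98, 371) = 5194.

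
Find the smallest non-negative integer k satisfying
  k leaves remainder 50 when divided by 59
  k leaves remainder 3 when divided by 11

168

Combine the congruences pairwise.
From k ≡ 50 (mod 59) write k = 50 + 59t. Substituting into k ≡ 3 (mod 11) gives 59t ≡ 8 (mod 11), and since 4⁻¹ ≡ 3 (mod 11), t ≡ 2. Hence k ≡ 50 + 59·2 = 168 (mod 649).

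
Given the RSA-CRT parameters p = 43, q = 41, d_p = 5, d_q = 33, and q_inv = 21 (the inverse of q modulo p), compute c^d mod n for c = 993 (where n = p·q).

1239

m₁ = c^(d_p) mod p: c ≡ 4 (mod 43), and 4^5 mod 43 = 35.
m₂ = c^(d_q) mod q: c ≡ 9 (mod 41), and 9^33 mod 41 = 9.
h = q_inv·(m₁ − m₂) mod p = 21·(35 − 9) mod 43 = 30.
m = m₂ + h·q = 9 + 30·41 = 1239.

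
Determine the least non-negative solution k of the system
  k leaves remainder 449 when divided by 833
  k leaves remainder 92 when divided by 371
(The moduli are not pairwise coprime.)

Combine the congruences pairwise.
gcd(833, 371) = 7 and 7 | (92 − 449), so the pair is consistent; merging gives k ≡ 37934 (mod 44149), where 44149 = lcm(833, 371).
The solution is unique modulo lcm(833, 371) = 44149.

37934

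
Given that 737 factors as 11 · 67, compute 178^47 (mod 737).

Mod 11: 178 ≡ 2; by Fermat, exponent reduces to 47 mod 10 = 7; 2^7 ≡ 7 (mod 11).
Mod 67: 178 ≡ 44; 44^47 ≡ 46 (mod 67).
Combine by CRT: x ≡ 7 (mod 11), x ≡ 46 (mod 67) ⇒ x ≡ 381 (mod 737).

381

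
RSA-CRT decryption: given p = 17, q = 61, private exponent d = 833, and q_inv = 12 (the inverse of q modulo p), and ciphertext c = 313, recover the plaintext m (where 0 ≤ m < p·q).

d_p = d mod (p−1) = 833 mod 16 = 1; d_q = d mod (q−1) = 53.
m₁ = c^(d_p) mod p: c ≡ 7 (mod 17), and 7^1 mod 17 = 7.
m₂ = c^(d_q) mod q: c ≡ 8 (mod 61), and 8^53 mod 61 = 37.
h = q_inv·(m₁ − m₂) mod p = 12·(7 − 37) mod 17 = 14.
m = m₂ + h·q = 37 + 14·61 = 891.

891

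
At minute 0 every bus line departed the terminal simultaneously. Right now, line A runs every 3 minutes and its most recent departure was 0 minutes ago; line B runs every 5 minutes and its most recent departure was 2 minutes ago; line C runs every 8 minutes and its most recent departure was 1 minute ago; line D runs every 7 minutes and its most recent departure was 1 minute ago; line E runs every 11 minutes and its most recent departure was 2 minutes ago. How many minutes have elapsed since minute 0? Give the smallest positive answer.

Combine the congruences pairwise.
From t ≡ 0 (mod 3) write t = 0 + 3s. Substituting into t ≡ 2 (mod 5) gives 3s ≡ 2 (mod 5), and since 3⁻¹ ≡ 2 (mod 5), s ≡ 4. Hence t ≡ 0 + 3·4 = 12 (mod 15).
From t ≡ 12 (mod 15) write t = 12 + 15s. Substituting into t ≡ 1 (mod 8) gives 15s ≡ 5 (mod 8), and since 7⁻¹ ≡ 7 (mod 8), s ≡ 3. Hence t ≡ 12 + 15·3 = 57 (mod 120).
From t ≡ 57 (mod 120) write t = 57 + 120s. Substituting into t ≡ 1 (mod 7) gives 120s ≡ 0 (mod 7), and since 1⁻¹ ≡ 1 (mod 7), s ≡ 0. Hence t ≡ 57 + 120·0 = 57 (mod 840).
From t ≡ 57 (mod 840) write t = 57 + 840s. Substituting into t ≡ 2 (mod 11) gives 840s ≡ 0 (mod 11), and since 4⁻¹ ≡ 3 (mod 11), s ≡ 0. Hence t ≡ 57 + 840·0 = 57 (mod 9240).

57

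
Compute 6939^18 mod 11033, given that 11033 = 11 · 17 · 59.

Mod 11: 6939 ≡ 9; by Fermat, exponent reduces to 18 mod 10 = 8; 9^8 ≡ 3 (mod 11).
Mod 17: 6939 ≡ 3; by Fermat, exponent reduces to 18 mod 16 = 2; 3^2 ≡ 9 (mod 17).
Mod 59: 6939 ≡ 36; 36^18 ≡ 19 (mod 59).
Combine by CRT: x ≡ 3 (mod 11), x ≡ 9 (mod 17), x ≡ 19 (mod 59) ⇒ x ≡ 8220 (mod 11033).

8220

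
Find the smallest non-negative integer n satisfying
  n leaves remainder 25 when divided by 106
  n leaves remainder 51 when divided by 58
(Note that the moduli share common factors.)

979

gcd(106, 58) = 2 and 2 | (51 − 25), so the pair is consistent; merging gives n ≡ 979 (mod 3074), where 3074 = lcm(106, 58).
The solution is unique modulo lcm(106, 58) = 3074.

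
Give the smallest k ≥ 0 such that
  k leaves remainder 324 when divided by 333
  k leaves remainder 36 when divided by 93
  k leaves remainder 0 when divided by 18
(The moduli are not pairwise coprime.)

gcd(333, 93) = 3 and 3 | (36 − 324), so the pair is consistent; merging gives k ≡ 1989 (mod 10323), where 10323 = lcm(333, 93).
gcd(10323, 18) = 9 and 9 | (0 − 1989), so the pair is consistent; merging gives k ≡ 12312 (mod 20646), where 20646 = lcm(10323, 18).
The solution is unique modulo lcm(333, 93, 18) = 20646.

12312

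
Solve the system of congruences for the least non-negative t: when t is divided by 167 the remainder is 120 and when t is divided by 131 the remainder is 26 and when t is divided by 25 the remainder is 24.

The moduli are pairwise coprime; N = 167·131·25 = 546925.
N/167 = 3275; 3275 ≡ 102 (mod 167); 102·149 ≡ 1, so inverse 149.
N/131 = 4175; 4175 ≡ 114 (mod 131); 114·77 ≡ 1, so inverse 77.
N/25 = 21877; 21877 ≡ 2 (mod 25); 2·13 ≡ 1, so inverse 13.
t ≡ 120·3275·149 + 26·4175·77 + 24·21877·13 = 73740974.
73740974 mod 546925 = 453024.

453024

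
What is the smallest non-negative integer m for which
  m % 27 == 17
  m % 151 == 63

2177

From m ≡ 17 (mod 27) write m = 17 + 27t. Substituting into m ≡ 63 (mod 151) gives 27t ≡ 46 (mod 151), and since 27⁻¹ ≡ 28 (mod 151), t ≡ 80. Hence m ≡ 17 + 27·80 = 2177 (mod 4077).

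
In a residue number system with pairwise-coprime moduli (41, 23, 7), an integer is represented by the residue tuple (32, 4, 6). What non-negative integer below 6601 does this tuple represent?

1959

The moduli are pairwise coprime; N = 41·23·7 = 6601.
N/41 = 161; 161 ≡ 38 (mod 41); 38·27 ≡ 1, so inverse 27.
N/23 = 287; 287 ≡ 11 (mod 23); 11·21 ≡ 1, so inverse 21.
N/7 = 943; 943 ≡ 5 (mod 7); 5·3 ≡ 1, so inverse 3.
x ≡ 32·161·27 + 4·287·21 + 6·943·3 = 180186.
180186 mod 6601 = 1959.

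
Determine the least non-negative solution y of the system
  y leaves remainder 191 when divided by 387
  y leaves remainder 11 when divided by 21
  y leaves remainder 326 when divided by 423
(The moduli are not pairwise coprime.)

3287

gcd(387, 21) = 3 and 3 | (11 − 191), so the pair is consistent; merging gives y ≡ 578 (mod 2709), where 2709 = lcm(387, 21).
gcd(2709, 423) = 9 and 9 | (326 − 578), so the pair is consistent; merging gives y ≡ 3287 (mod 127323), where 127323 = lcm(2709, 423).
The solution is unique modulo lcm(387, 21, 423) = 127323.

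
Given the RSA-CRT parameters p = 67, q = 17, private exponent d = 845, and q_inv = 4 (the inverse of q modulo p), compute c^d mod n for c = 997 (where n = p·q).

1027

d_p = d mod (p−1) = 845 mod 66 = 53; d_q = d mod (q−1) = 13.
m₁ = c^(d_p) mod p: c ≡ 59 (mod 67), and 59^53 mod 67 = 22.
m₂ = c^(d_q) mod q: c ≡ 11 (mod 17), and 11^13 mod 17 = 7.
h = q_inv·(m₁ − m₂) mod p = 4·(22 − 7) mod 67 = 60.
m = m₂ + h·q = 7 + 60·17 = 1027.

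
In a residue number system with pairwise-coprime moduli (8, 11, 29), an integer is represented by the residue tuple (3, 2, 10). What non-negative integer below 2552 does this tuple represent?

387

From x ≡ 3 (mod 8) write x = 3 + 8t. Substituting into x ≡ 2 (mod 11) gives 8t ≡ 10 (mod 11), and since 8⁻¹ ≡ 7 (mod 11), t ≡ 4. Hence x ≡ 3 + 8·4 = 35 (mod 88).
From x ≡ 35 (mod 88) write x = 35 + 88t. Substituting into x ≡ 10 (mod 29) gives 88t ≡ 4 (mod 29), and since 1⁻¹ ≡ 1 (mod 29), t ≡ 4. Hence x ≡ 35 + 88·4 = 387 (mod 2552).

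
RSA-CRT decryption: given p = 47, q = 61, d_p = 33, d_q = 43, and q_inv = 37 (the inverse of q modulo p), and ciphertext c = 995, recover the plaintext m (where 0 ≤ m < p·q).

m₁ = c^(d_p) mod p: c ≡ 8 (mod 47), and 8^33 mod 47 = 34.
m₂ = c^(d_q) mod q: c ≡ 19 (mod 61), and 19^43 mod 61 = 49.
h = q_inv·(m₁ − m₂) mod p = 37·(34 − 49) mod 47 = 9.
m = m₂ + h·q = 49 + 9·61 = 598.

598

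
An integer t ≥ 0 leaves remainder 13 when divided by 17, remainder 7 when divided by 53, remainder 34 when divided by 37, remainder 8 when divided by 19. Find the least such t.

From t ≡ 13 (mod 17) write t = 13 + 17s. Substituting into t ≡ 7 (mod 53) gives 17s ≡ 47 (mod 53), and since 17⁻¹ ≡ 25 (mod 53), s ≡ 9. Hence t ≡ 13 + 17·9 = 166 (mod 901).
From t ≡ 166 (mod 901) write t = 166 + 901s. Substituting into t ≡ 34 (mod 37) gives 901s ≡ 16 (mod 37), and since 13⁻¹ ≡ 20 (mod 37), s ≡ 24. Hence t ≡ 166 + 901·24 = 21790 (mod 33337).
From t ≡ 21790 (mod 33337) write t = 21790 + 33337s. Substituting into t ≡ 8 (mod 19) gives 33337s ≡ 11 (mod 19), and since 11⁻¹ ≡ 7 (mod 19), s ≡ 1. Hence t ≡ 21790 + 33337·1 = 55127 (mod 633403).

55127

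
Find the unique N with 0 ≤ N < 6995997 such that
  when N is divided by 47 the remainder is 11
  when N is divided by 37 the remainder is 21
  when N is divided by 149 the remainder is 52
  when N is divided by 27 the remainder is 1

3871072

The moduli are pairwise coprime; M = 47·37·149·27 = 6995997.
M/47 = 148851; 148851 ≡ 2 (mod 47); 2·24 ≡ 1, so inverse 24.
M/37 = 189081; 189081 ≡ 11 (mod 37); 11·27 ≡ 1, so inverse 27.
M/149 = 46953; 46953 ≡ 18 (mod 149); 18·58 ≡ 1, so inverse 58.
M/27 = 259111; 259111 ≡ 19 (mod 27); 19·10 ≡ 1, so inverse 10.
N ≡ 11·148851·24 + 21·189081·27 + 52·46953·58 + 1·259111·10 = 290706949.
290706949 mod 6995997 = 3871072.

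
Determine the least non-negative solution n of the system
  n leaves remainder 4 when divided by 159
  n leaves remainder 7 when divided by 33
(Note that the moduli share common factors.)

gcd(159, 33) = 3 and 3 | (7 − 4), so the pair is consistent; merging gives n ≡ 799 (mod 1749), where 1749 = lcm(159, 33).
The solution is unique modulo lcm(159, 33) = 1749.

799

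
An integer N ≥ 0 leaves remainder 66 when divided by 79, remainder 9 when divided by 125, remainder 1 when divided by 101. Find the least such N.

From N ≡ 66 (mod 79) write N = 66 + 79t. Substituting into N ≡ 9 (mod 125) gives 79t ≡ 68 (mod 125), and since 79⁻¹ ≡ 19 (mod 125), t ≡ 42. Hence N ≡ 66 + 79·42 = 3384 (mod 9875).
From N ≡ 3384 (mod 9875) write N = 3384 + 9875t. Substituting into N ≡ 1 (mod 101) gives 9875t ≡ 51 (mod 101), and since 78⁻¹ ≡ 79 (mod 101), t ≡ 90. Hence N ≡ 3384 + 9875·90 = 892134 (mod 997375).

892134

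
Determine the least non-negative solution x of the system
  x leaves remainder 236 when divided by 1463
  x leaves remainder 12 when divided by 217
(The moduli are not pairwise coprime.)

gcd(1463, 217) = 7 and 7 | (12 − 236), so the pair is consistent; merging gives x ≡ 6088 (mod 45353), where 45353 = lcm(1463, 217).
The solution is unique modulo lcm(1463, 217) = 45353.

6088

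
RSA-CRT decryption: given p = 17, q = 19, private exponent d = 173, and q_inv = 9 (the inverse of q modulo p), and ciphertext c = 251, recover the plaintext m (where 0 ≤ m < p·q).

d_p = d mod (p−1) = 173 mod 16 = 13; d_q = d mod (q−1) = 11.
m₁ = c^(d_p) mod p: c ≡ 13 (mod 17), and 13^13 mod 17 = 13.
m₂ = c^(d_q) mod q: c ≡ 4 (mod 19), and 4^11 mod 19 = 16.
h = q_inv·(m₁ − m₂) mod p = 9·(13 − 16) mod 17 = 7.
m = m₂ + h·q = 16 + 7·19 = 149.

149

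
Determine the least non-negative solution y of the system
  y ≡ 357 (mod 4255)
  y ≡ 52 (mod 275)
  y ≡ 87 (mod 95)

17377

gcd(4255, 275) = 5 and 5 | (52 − 357), so the pair is consistent; merging gives y ≡ 17377 (mod 234025), where 234025 = lcm(4255, 275).
gcd(234025, 95) = 5 and 5 | (87 − 17377), so the pair is consistent; merging gives y ≡ 17377 (mod 4446475), where 4446475 = lcm(234025, 95).
The solution is unique modulo lcm(4255, 275, 95) = 4446475.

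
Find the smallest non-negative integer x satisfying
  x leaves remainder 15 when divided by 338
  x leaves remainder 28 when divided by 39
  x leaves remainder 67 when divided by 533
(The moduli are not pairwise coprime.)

12859

gcd(338, 39) = 13 and 13 | (28 − 15), so the pair is consistent; merging gives x ≡ 691 (mod 1014), where 1014 = lcm(338, 39).
gcd(1014, 533) = 13 and 13 | (67 − 691), so the pair is consistent; merging gives x ≡ 12859 (mod 41574), where 41574 = lcm(1014, 533).
The solution is unique modulo lcm(338, 39, 533) = 41574.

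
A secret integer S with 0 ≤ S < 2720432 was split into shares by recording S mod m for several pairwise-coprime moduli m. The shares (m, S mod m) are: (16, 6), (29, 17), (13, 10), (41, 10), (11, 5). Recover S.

1822870

The moduli are pairwise coprime; N = 16·29·13·41·11 = 2720432.
N/16 = 170027; 170027 ≡ 11 (mod 16); 11·3 ≡ 1, so inverse 3.
N/29 = 93808; 93808 ≡ 22 (mod 29); 22·4 ≡ 1, so inverse 4.
N/13 = 209264; 209264 ≡ 3 (mod 13); 3·9 ≡ 1, so inverse 9.
N/41 = 66352; 66352 ≡ 14 (mod 41); 14·3 ≡ 1, so inverse 3.
N/11 = 247312; 247312 ≡ 10 (mod 11); 10·10 ≡ 1, so inverse 10.
S ≡ 6·170027·3 + 17·93808·4 + 10·209264·9 + 10·66352·3 + 5·247312·10 = 42629350.
42629350 mod 2720432 = 1822870.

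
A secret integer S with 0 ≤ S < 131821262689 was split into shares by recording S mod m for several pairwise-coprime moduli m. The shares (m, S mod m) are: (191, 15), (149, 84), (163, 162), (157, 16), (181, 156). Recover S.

72705059366

The moduli are pairwise coprime; N = 191·149·163·157·181 = 131821262689.
N/191 = 690163679; 690163679 ≡ 77 (mod 191); 77·129 ≡ 1, so inverse 129.
N/149 = 884706461; 884706461 ≡ 38 (mod 149); 38·51 ≡ 1, so inverse 51.
N/163 = 808719403; 808719403 ≡ 119 (mod 163); 119·100 ≡ 1, so inverse 100.
N/157 = 839625877; 839625877 ≡ 82 (mod 157); 82·90 ≡ 1, so inverse 90.
N/181 = 728294269; 728294269 ≡ 44 (mod 181); 44·144 ≡ 1, so inverse 144.
S ≡ 15·690163679·129 + 84·884706461·51 + 162·808719403·100 + 16·839625877·90 + 156·728294269·144 = 35796267248085.
35796267248085 mod 131821262689 = 72705059366.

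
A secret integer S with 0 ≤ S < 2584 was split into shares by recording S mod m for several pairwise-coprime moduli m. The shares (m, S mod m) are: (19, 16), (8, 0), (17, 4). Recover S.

1840

The moduli are pairwise coprime; N = 19·8·17 = 2584.
N/19 = 136; 136 ≡ 3 (mod 19); 3·13 ≡ 1, so inverse 13.
N/8 = 323; 323 ≡ 3 (mod 8); 3·3 ≡ 1, so inverse 3.
N/17 = 152; 152 ≡ 16 (mod 17); 16·16 ≡ 1, so inverse 16.
S ≡ 16·136·13 + 0·323·3 + 4·152·16 = 38016.
38016 mod 2584 = 1840.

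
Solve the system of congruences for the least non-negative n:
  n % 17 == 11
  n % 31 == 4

From n ≡ 11 (mod 17) write n = 11 + 17t. Substituting into n ≡ 4 (mod 31) gives 17t ≡ 24 (mod 31), and since 17⁻¹ ≡ 11 (mod 31), t ≡ 16. Hence n ≡ 11 + 17·16 = 283 (mod 527).

283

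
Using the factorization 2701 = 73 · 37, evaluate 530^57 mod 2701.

Mod 73: 530 ≡ 19; 19^57 ≡ 3 (mod 73).
Mod 37: 530 ≡ 12; by Fermat, exponent reduces to 57 mod 36 = 21; 12^21 ≡ 26 (mod 37).
Combine by CRT: x ≡ 3 (mod 73), x ≡ 26 (mod 37) ⇒ x ≡ 1025 (mod 2701).

1025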